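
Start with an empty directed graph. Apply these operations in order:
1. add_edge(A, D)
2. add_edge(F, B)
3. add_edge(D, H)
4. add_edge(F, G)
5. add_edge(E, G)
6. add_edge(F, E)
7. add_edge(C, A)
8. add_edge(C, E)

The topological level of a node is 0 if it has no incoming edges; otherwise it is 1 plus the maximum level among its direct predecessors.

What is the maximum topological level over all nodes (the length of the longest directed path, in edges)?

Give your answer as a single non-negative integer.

Op 1: add_edge(A, D). Edges now: 1
Op 2: add_edge(F, B). Edges now: 2
Op 3: add_edge(D, H). Edges now: 3
Op 4: add_edge(F, G). Edges now: 4
Op 5: add_edge(E, G). Edges now: 5
Op 6: add_edge(F, E). Edges now: 6
Op 7: add_edge(C, A). Edges now: 7
Op 8: add_edge(C, E). Edges now: 8
Compute levels (Kahn BFS):
  sources (in-degree 0): C, F
  process C: level=0
    C->A: in-degree(A)=0, level(A)=1, enqueue
    C->E: in-degree(E)=1, level(E)>=1
  process F: level=0
    F->B: in-degree(B)=0, level(B)=1, enqueue
    F->E: in-degree(E)=0, level(E)=1, enqueue
    F->G: in-degree(G)=1, level(G)>=1
  process A: level=1
    A->D: in-degree(D)=0, level(D)=2, enqueue
  process B: level=1
  process E: level=1
    E->G: in-degree(G)=0, level(G)=2, enqueue
  process D: level=2
    D->H: in-degree(H)=0, level(H)=3, enqueue
  process G: level=2
  process H: level=3
All levels: A:1, B:1, C:0, D:2, E:1, F:0, G:2, H:3
max level = 3

Answer: 3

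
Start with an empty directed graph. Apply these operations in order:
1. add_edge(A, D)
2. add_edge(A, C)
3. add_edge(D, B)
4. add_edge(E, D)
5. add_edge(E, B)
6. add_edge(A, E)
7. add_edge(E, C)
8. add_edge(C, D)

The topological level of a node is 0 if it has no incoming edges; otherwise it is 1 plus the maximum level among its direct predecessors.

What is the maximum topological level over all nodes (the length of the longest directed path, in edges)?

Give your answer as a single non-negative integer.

Answer: 4

Derivation:
Op 1: add_edge(A, D). Edges now: 1
Op 2: add_edge(A, C). Edges now: 2
Op 3: add_edge(D, B). Edges now: 3
Op 4: add_edge(E, D). Edges now: 4
Op 5: add_edge(E, B). Edges now: 5
Op 6: add_edge(A, E). Edges now: 6
Op 7: add_edge(E, C). Edges now: 7
Op 8: add_edge(C, D). Edges now: 8
Compute levels (Kahn BFS):
  sources (in-degree 0): A
  process A: level=0
    A->C: in-degree(C)=1, level(C)>=1
    A->D: in-degree(D)=2, level(D)>=1
    A->E: in-degree(E)=0, level(E)=1, enqueue
  process E: level=1
    E->B: in-degree(B)=1, level(B)>=2
    E->C: in-degree(C)=0, level(C)=2, enqueue
    E->D: in-degree(D)=1, level(D)>=2
  process C: level=2
    C->D: in-degree(D)=0, level(D)=3, enqueue
  process D: level=3
    D->B: in-degree(B)=0, level(B)=4, enqueue
  process B: level=4
All levels: A:0, B:4, C:2, D:3, E:1
max level = 4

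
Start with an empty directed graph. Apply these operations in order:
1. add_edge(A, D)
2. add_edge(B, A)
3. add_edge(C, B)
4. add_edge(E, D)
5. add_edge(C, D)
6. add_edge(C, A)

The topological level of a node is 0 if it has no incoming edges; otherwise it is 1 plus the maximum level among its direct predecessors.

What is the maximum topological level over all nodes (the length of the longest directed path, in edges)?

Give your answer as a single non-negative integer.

Op 1: add_edge(A, D). Edges now: 1
Op 2: add_edge(B, A). Edges now: 2
Op 3: add_edge(C, B). Edges now: 3
Op 4: add_edge(E, D). Edges now: 4
Op 5: add_edge(C, D). Edges now: 5
Op 6: add_edge(C, A). Edges now: 6
Compute levels (Kahn BFS):
  sources (in-degree 0): C, E
  process C: level=0
    C->A: in-degree(A)=1, level(A)>=1
    C->B: in-degree(B)=0, level(B)=1, enqueue
    C->D: in-degree(D)=2, level(D)>=1
  process E: level=0
    E->D: in-degree(D)=1, level(D)>=1
  process B: level=1
    B->A: in-degree(A)=0, level(A)=2, enqueue
  process A: level=2
    A->D: in-degree(D)=0, level(D)=3, enqueue
  process D: level=3
All levels: A:2, B:1, C:0, D:3, E:0
max level = 3

Answer: 3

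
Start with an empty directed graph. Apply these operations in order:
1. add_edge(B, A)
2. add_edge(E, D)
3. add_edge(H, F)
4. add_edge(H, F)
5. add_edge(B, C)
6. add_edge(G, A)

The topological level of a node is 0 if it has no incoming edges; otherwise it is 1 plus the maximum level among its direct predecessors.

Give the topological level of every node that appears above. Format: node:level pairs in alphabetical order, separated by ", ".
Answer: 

Op 1: add_edge(B, A). Edges now: 1
Op 2: add_edge(E, D). Edges now: 2
Op 3: add_edge(H, F). Edges now: 3
Op 4: add_edge(H, F) (duplicate, no change). Edges now: 3
Op 5: add_edge(B, C). Edges now: 4
Op 6: add_edge(G, A). Edges now: 5
Compute levels (Kahn BFS):
  sources (in-degree 0): B, E, G, H
  process B: level=0
    B->A: in-degree(A)=1, level(A)>=1
    B->C: in-degree(C)=0, level(C)=1, enqueue
  process E: level=0
    E->D: in-degree(D)=0, level(D)=1, enqueue
  process G: level=0
    G->A: in-degree(A)=0, level(A)=1, enqueue
  process H: level=0
    H->F: in-degree(F)=0, level(F)=1, enqueue
  process C: level=1
  process D: level=1
  process A: level=1
  process F: level=1
All levels: A:1, B:0, C:1, D:1, E:0, F:1, G:0, H:0

Answer: A:1, B:0, C:1, D:1, E:0, F:1, G:0, H:0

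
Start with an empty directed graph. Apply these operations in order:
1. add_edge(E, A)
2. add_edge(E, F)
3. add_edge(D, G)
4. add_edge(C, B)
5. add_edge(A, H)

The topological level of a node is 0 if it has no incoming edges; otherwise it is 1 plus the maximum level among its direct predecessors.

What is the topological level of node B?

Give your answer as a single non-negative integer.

Op 1: add_edge(E, A). Edges now: 1
Op 2: add_edge(E, F). Edges now: 2
Op 3: add_edge(D, G). Edges now: 3
Op 4: add_edge(C, B). Edges now: 4
Op 5: add_edge(A, H). Edges now: 5
Compute levels (Kahn BFS):
  sources (in-degree 0): C, D, E
  process C: level=0
    C->B: in-degree(B)=0, level(B)=1, enqueue
  process D: level=0
    D->G: in-degree(G)=0, level(G)=1, enqueue
  process E: level=0
    E->A: in-degree(A)=0, level(A)=1, enqueue
    E->F: in-degree(F)=0, level(F)=1, enqueue
  process B: level=1
  process G: level=1
  process A: level=1
    A->H: in-degree(H)=0, level(H)=2, enqueue
  process F: level=1
  process H: level=2
All levels: A:1, B:1, C:0, D:0, E:0, F:1, G:1, H:2
level(B) = 1

Answer: 1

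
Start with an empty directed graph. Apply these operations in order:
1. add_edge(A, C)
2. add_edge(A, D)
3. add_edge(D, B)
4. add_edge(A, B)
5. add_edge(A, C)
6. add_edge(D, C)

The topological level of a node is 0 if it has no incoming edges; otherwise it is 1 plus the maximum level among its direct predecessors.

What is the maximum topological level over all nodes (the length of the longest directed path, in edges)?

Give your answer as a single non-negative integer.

Op 1: add_edge(A, C). Edges now: 1
Op 2: add_edge(A, D). Edges now: 2
Op 3: add_edge(D, B). Edges now: 3
Op 4: add_edge(A, B). Edges now: 4
Op 5: add_edge(A, C) (duplicate, no change). Edges now: 4
Op 6: add_edge(D, C). Edges now: 5
Compute levels (Kahn BFS):
  sources (in-degree 0): A
  process A: level=0
    A->B: in-degree(B)=1, level(B)>=1
    A->C: in-degree(C)=1, level(C)>=1
    A->D: in-degree(D)=0, level(D)=1, enqueue
  process D: level=1
    D->B: in-degree(B)=0, level(B)=2, enqueue
    D->C: in-degree(C)=0, level(C)=2, enqueue
  process B: level=2
  process C: level=2
All levels: A:0, B:2, C:2, D:1
max level = 2

Answer: 2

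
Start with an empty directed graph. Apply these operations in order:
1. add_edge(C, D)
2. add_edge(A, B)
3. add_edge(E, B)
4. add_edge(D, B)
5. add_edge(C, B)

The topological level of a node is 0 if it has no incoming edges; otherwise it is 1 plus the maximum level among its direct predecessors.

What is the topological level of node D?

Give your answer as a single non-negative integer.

Answer: 1

Derivation:
Op 1: add_edge(C, D). Edges now: 1
Op 2: add_edge(A, B). Edges now: 2
Op 3: add_edge(E, B). Edges now: 3
Op 4: add_edge(D, B). Edges now: 4
Op 5: add_edge(C, B). Edges now: 5
Compute levels (Kahn BFS):
  sources (in-degree 0): A, C, E
  process A: level=0
    A->B: in-degree(B)=3, level(B)>=1
  process C: level=0
    C->B: in-degree(B)=2, level(B)>=1
    C->D: in-degree(D)=0, level(D)=1, enqueue
  process E: level=0
    E->B: in-degree(B)=1, level(B)>=1
  process D: level=1
    D->B: in-degree(B)=0, level(B)=2, enqueue
  process B: level=2
All levels: A:0, B:2, C:0, D:1, E:0
level(D) = 1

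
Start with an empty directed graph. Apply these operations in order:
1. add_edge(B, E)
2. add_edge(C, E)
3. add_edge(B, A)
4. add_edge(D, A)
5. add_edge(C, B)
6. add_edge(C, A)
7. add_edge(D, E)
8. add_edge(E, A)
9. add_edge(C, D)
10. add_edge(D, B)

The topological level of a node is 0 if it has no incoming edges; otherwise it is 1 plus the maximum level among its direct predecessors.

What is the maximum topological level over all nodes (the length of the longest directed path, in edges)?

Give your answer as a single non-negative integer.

Op 1: add_edge(B, E). Edges now: 1
Op 2: add_edge(C, E). Edges now: 2
Op 3: add_edge(B, A). Edges now: 3
Op 4: add_edge(D, A). Edges now: 4
Op 5: add_edge(C, B). Edges now: 5
Op 6: add_edge(C, A). Edges now: 6
Op 7: add_edge(D, E). Edges now: 7
Op 8: add_edge(E, A). Edges now: 8
Op 9: add_edge(C, D). Edges now: 9
Op 10: add_edge(D, B). Edges now: 10
Compute levels (Kahn BFS):
  sources (in-degree 0): C
  process C: level=0
    C->A: in-degree(A)=3, level(A)>=1
    C->B: in-degree(B)=1, level(B)>=1
    C->D: in-degree(D)=0, level(D)=1, enqueue
    C->E: in-degree(E)=2, level(E)>=1
  process D: level=1
    D->A: in-degree(A)=2, level(A)>=2
    D->B: in-degree(B)=0, level(B)=2, enqueue
    D->E: in-degree(E)=1, level(E)>=2
  process B: level=2
    B->A: in-degree(A)=1, level(A)>=3
    B->E: in-degree(E)=0, level(E)=3, enqueue
  process E: level=3
    E->A: in-degree(A)=0, level(A)=4, enqueue
  process A: level=4
All levels: A:4, B:2, C:0, D:1, E:3
max level = 4

Answer: 4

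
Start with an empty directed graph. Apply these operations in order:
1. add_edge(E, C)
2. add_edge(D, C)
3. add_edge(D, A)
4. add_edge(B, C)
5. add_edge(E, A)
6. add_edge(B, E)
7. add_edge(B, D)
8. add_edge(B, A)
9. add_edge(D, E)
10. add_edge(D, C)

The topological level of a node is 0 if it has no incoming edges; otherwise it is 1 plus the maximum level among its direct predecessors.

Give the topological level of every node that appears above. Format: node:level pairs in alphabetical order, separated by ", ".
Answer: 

Answer: A:3, B:0, C:3, D:1, E:2

Derivation:
Op 1: add_edge(E, C). Edges now: 1
Op 2: add_edge(D, C). Edges now: 2
Op 3: add_edge(D, A). Edges now: 3
Op 4: add_edge(B, C). Edges now: 4
Op 5: add_edge(E, A). Edges now: 5
Op 6: add_edge(B, E). Edges now: 6
Op 7: add_edge(B, D). Edges now: 7
Op 8: add_edge(B, A). Edges now: 8
Op 9: add_edge(D, E). Edges now: 9
Op 10: add_edge(D, C) (duplicate, no change). Edges now: 9
Compute levels (Kahn BFS):
  sources (in-degree 0): B
  process B: level=0
    B->A: in-degree(A)=2, level(A)>=1
    B->C: in-degree(C)=2, level(C)>=1
    B->D: in-degree(D)=0, level(D)=1, enqueue
    B->E: in-degree(E)=1, level(E)>=1
  process D: level=1
    D->A: in-degree(A)=1, level(A)>=2
    D->C: in-degree(C)=1, level(C)>=2
    D->E: in-degree(E)=0, level(E)=2, enqueue
  process E: level=2
    E->A: in-degree(A)=0, level(A)=3, enqueue
    E->C: in-degree(C)=0, level(C)=3, enqueue
  process A: level=3
  process C: level=3
All levels: A:3, B:0, C:3, D:1, E:2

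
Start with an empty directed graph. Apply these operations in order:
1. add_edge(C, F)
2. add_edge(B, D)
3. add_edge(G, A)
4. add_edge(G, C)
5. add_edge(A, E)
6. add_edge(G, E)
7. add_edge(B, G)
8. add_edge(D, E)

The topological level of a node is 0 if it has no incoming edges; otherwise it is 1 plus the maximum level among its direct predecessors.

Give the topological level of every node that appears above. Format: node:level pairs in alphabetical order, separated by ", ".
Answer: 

Op 1: add_edge(C, F). Edges now: 1
Op 2: add_edge(B, D). Edges now: 2
Op 3: add_edge(G, A). Edges now: 3
Op 4: add_edge(G, C). Edges now: 4
Op 5: add_edge(A, E). Edges now: 5
Op 6: add_edge(G, E). Edges now: 6
Op 7: add_edge(B, G). Edges now: 7
Op 8: add_edge(D, E). Edges now: 8
Compute levels (Kahn BFS):
  sources (in-degree 0): B
  process B: level=0
    B->D: in-degree(D)=0, level(D)=1, enqueue
    B->G: in-degree(G)=0, level(G)=1, enqueue
  process D: level=1
    D->E: in-degree(E)=2, level(E)>=2
  process G: level=1
    G->A: in-degree(A)=0, level(A)=2, enqueue
    G->C: in-degree(C)=0, level(C)=2, enqueue
    G->E: in-degree(E)=1, level(E)>=2
  process A: level=2
    A->E: in-degree(E)=0, level(E)=3, enqueue
  process C: level=2
    C->F: in-degree(F)=0, level(F)=3, enqueue
  process E: level=3
  process F: level=3
All levels: A:2, B:0, C:2, D:1, E:3, F:3, G:1

Answer: A:2, B:0, C:2, D:1, E:3, F:3, G:1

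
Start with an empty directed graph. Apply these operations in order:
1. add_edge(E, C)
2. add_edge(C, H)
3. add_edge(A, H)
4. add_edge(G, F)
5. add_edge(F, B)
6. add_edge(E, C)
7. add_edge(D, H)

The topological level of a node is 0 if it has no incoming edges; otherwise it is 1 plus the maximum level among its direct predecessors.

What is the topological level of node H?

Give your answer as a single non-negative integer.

Answer: 2

Derivation:
Op 1: add_edge(E, C). Edges now: 1
Op 2: add_edge(C, H). Edges now: 2
Op 3: add_edge(A, H). Edges now: 3
Op 4: add_edge(G, F). Edges now: 4
Op 5: add_edge(F, B). Edges now: 5
Op 6: add_edge(E, C) (duplicate, no change). Edges now: 5
Op 7: add_edge(D, H). Edges now: 6
Compute levels (Kahn BFS):
  sources (in-degree 0): A, D, E, G
  process A: level=0
    A->H: in-degree(H)=2, level(H)>=1
  process D: level=0
    D->H: in-degree(H)=1, level(H)>=1
  process E: level=0
    E->C: in-degree(C)=0, level(C)=1, enqueue
  process G: level=0
    G->F: in-degree(F)=0, level(F)=1, enqueue
  process C: level=1
    C->H: in-degree(H)=0, level(H)=2, enqueue
  process F: level=1
    F->B: in-degree(B)=0, level(B)=2, enqueue
  process H: level=2
  process B: level=2
All levels: A:0, B:2, C:1, D:0, E:0, F:1, G:0, H:2
level(H) = 2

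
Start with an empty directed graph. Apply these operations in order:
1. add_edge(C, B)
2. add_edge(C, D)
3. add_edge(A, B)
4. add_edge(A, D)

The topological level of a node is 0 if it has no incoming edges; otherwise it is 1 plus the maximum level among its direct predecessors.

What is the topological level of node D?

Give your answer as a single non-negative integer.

Op 1: add_edge(C, B). Edges now: 1
Op 2: add_edge(C, D). Edges now: 2
Op 3: add_edge(A, B). Edges now: 3
Op 4: add_edge(A, D). Edges now: 4
Compute levels (Kahn BFS):
  sources (in-degree 0): A, C
  process A: level=0
    A->B: in-degree(B)=1, level(B)>=1
    A->D: in-degree(D)=1, level(D)>=1
  process C: level=0
    C->B: in-degree(B)=0, level(B)=1, enqueue
    C->D: in-degree(D)=0, level(D)=1, enqueue
  process B: level=1
  process D: level=1
All levels: A:0, B:1, C:0, D:1
level(D) = 1

Answer: 1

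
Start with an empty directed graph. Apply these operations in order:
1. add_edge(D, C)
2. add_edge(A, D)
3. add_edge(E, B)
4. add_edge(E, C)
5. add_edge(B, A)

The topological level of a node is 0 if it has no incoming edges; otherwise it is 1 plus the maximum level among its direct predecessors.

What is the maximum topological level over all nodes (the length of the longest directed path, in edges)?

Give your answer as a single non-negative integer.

Answer: 4

Derivation:
Op 1: add_edge(D, C). Edges now: 1
Op 2: add_edge(A, D). Edges now: 2
Op 3: add_edge(E, B). Edges now: 3
Op 4: add_edge(E, C). Edges now: 4
Op 5: add_edge(B, A). Edges now: 5
Compute levels (Kahn BFS):
  sources (in-degree 0): E
  process E: level=0
    E->B: in-degree(B)=0, level(B)=1, enqueue
    E->C: in-degree(C)=1, level(C)>=1
  process B: level=1
    B->A: in-degree(A)=0, level(A)=2, enqueue
  process A: level=2
    A->D: in-degree(D)=0, level(D)=3, enqueue
  process D: level=3
    D->C: in-degree(C)=0, level(C)=4, enqueue
  process C: level=4
All levels: A:2, B:1, C:4, D:3, E:0
max level = 4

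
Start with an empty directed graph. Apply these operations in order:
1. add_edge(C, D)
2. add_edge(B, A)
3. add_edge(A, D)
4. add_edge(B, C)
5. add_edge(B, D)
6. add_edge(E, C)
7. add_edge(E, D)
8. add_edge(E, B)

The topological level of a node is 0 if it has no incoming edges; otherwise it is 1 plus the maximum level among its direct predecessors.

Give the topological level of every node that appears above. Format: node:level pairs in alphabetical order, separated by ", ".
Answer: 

Answer: A:2, B:1, C:2, D:3, E:0

Derivation:
Op 1: add_edge(C, D). Edges now: 1
Op 2: add_edge(B, A). Edges now: 2
Op 3: add_edge(A, D). Edges now: 3
Op 4: add_edge(B, C). Edges now: 4
Op 5: add_edge(B, D). Edges now: 5
Op 6: add_edge(E, C). Edges now: 6
Op 7: add_edge(E, D). Edges now: 7
Op 8: add_edge(E, B). Edges now: 8
Compute levels (Kahn BFS):
  sources (in-degree 0): E
  process E: level=0
    E->B: in-degree(B)=0, level(B)=1, enqueue
    E->C: in-degree(C)=1, level(C)>=1
    E->D: in-degree(D)=3, level(D)>=1
  process B: level=1
    B->A: in-degree(A)=0, level(A)=2, enqueue
    B->C: in-degree(C)=0, level(C)=2, enqueue
    B->D: in-degree(D)=2, level(D)>=2
  process A: level=2
    A->D: in-degree(D)=1, level(D)>=3
  process C: level=2
    C->D: in-degree(D)=0, level(D)=3, enqueue
  process D: level=3
All levels: A:2, B:1, C:2, D:3, E:0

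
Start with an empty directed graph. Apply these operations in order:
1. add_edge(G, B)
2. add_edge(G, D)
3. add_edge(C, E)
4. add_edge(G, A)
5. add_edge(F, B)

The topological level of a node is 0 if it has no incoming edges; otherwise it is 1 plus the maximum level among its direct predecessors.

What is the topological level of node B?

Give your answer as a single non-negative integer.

Op 1: add_edge(G, B). Edges now: 1
Op 2: add_edge(G, D). Edges now: 2
Op 3: add_edge(C, E). Edges now: 3
Op 4: add_edge(G, A). Edges now: 4
Op 5: add_edge(F, B). Edges now: 5
Compute levels (Kahn BFS):
  sources (in-degree 0): C, F, G
  process C: level=0
    C->E: in-degree(E)=0, level(E)=1, enqueue
  process F: level=0
    F->B: in-degree(B)=1, level(B)>=1
  process G: level=0
    G->A: in-degree(A)=0, level(A)=1, enqueue
    G->B: in-degree(B)=0, level(B)=1, enqueue
    G->D: in-degree(D)=0, level(D)=1, enqueue
  process E: level=1
  process A: level=1
  process B: level=1
  process D: level=1
All levels: A:1, B:1, C:0, D:1, E:1, F:0, G:0
level(B) = 1

Answer: 1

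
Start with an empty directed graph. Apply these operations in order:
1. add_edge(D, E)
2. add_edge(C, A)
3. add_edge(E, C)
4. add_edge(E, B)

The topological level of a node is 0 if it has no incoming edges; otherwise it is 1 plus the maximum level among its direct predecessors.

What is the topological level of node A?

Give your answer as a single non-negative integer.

Answer: 3

Derivation:
Op 1: add_edge(D, E). Edges now: 1
Op 2: add_edge(C, A). Edges now: 2
Op 3: add_edge(E, C). Edges now: 3
Op 4: add_edge(E, B). Edges now: 4
Compute levels (Kahn BFS):
  sources (in-degree 0): D
  process D: level=0
    D->E: in-degree(E)=0, level(E)=1, enqueue
  process E: level=1
    E->B: in-degree(B)=0, level(B)=2, enqueue
    E->C: in-degree(C)=0, level(C)=2, enqueue
  process B: level=2
  process C: level=2
    C->A: in-degree(A)=0, level(A)=3, enqueue
  process A: level=3
All levels: A:3, B:2, C:2, D:0, E:1
level(A) = 3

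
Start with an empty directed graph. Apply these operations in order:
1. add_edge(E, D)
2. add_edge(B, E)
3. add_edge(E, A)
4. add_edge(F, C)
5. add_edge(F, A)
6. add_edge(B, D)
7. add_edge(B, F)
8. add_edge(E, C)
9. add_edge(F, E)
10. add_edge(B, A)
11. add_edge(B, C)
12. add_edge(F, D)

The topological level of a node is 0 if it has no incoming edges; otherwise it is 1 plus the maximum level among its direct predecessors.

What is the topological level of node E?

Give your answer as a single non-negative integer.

Op 1: add_edge(E, D). Edges now: 1
Op 2: add_edge(B, E). Edges now: 2
Op 3: add_edge(E, A). Edges now: 3
Op 4: add_edge(F, C). Edges now: 4
Op 5: add_edge(F, A). Edges now: 5
Op 6: add_edge(B, D). Edges now: 6
Op 7: add_edge(B, F). Edges now: 7
Op 8: add_edge(E, C). Edges now: 8
Op 9: add_edge(F, E). Edges now: 9
Op 10: add_edge(B, A). Edges now: 10
Op 11: add_edge(B, C). Edges now: 11
Op 12: add_edge(F, D). Edges now: 12
Compute levels (Kahn BFS):
  sources (in-degree 0): B
  process B: level=0
    B->A: in-degree(A)=2, level(A)>=1
    B->C: in-degree(C)=2, level(C)>=1
    B->D: in-degree(D)=2, level(D)>=1
    B->E: in-degree(E)=1, level(E)>=1
    B->F: in-degree(F)=0, level(F)=1, enqueue
  process F: level=1
    F->A: in-degree(A)=1, level(A)>=2
    F->C: in-degree(C)=1, level(C)>=2
    F->D: in-degree(D)=1, level(D)>=2
    F->E: in-degree(E)=0, level(E)=2, enqueue
  process E: level=2
    E->A: in-degree(A)=0, level(A)=3, enqueue
    E->C: in-degree(C)=0, level(C)=3, enqueue
    E->D: in-degree(D)=0, level(D)=3, enqueue
  process A: level=3
  process C: level=3
  process D: level=3
All levels: A:3, B:0, C:3, D:3, E:2, F:1
level(E) = 2

Answer: 2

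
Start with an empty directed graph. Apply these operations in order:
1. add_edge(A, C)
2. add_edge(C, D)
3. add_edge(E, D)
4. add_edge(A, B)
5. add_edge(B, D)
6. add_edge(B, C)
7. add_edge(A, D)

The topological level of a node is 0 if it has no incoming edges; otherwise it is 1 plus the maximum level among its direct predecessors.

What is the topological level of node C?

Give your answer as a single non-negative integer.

Answer: 2

Derivation:
Op 1: add_edge(A, C). Edges now: 1
Op 2: add_edge(C, D). Edges now: 2
Op 3: add_edge(E, D). Edges now: 3
Op 4: add_edge(A, B). Edges now: 4
Op 5: add_edge(B, D). Edges now: 5
Op 6: add_edge(B, C). Edges now: 6
Op 7: add_edge(A, D). Edges now: 7
Compute levels (Kahn BFS):
  sources (in-degree 0): A, E
  process A: level=0
    A->B: in-degree(B)=0, level(B)=1, enqueue
    A->C: in-degree(C)=1, level(C)>=1
    A->D: in-degree(D)=3, level(D)>=1
  process E: level=0
    E->D: in-degree(D)=2, level(D)>=1
  process B: level=1
    B->C: in-degree(C)=0, level(C)=2, enqueue
    B->D: in-degree(D)=1, level(D)>=2
  process C: level=2
    C->D: in-degree(D)=0, level(D)=3, enqueue
  process D: level=3
All levels: A:0, B:1, C:2, D:3, E:0
level(C) = 2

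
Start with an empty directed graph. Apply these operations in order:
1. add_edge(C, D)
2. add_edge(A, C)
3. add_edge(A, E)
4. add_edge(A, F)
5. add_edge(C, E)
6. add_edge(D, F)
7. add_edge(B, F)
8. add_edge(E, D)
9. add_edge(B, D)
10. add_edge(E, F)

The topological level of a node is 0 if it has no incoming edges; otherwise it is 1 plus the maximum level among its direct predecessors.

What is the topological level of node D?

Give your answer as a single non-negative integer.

Op 1: add_edge(C, D). Edges now: 1
Op 2: add_edge(A, C). Edges now: 2
Op 3: add_edge(A, E). Edges now: 3
Op 4: add_edge(A, F). Edges now: 4
Op 5: add_edge(C, E). Edges now: 5
Op 6: add_edge(D, F). Edges now: 6
Op 7: add_edge(B, F). Edges now: 7
Op 8: add_edge(E, D). Edges now: 8
Op 9: add_edge(B, D). Edges now: 9
Op 10: add_edge(E, F). Edges now: 10
Compute levels (Kahn BFS):
  sources (in-degree 0): A, B
  process A: level=0
    A->C: in-degree(C)=0, level(C)=1, enqueue
    A->E: in-degree(E)=1, level(E)>=1
    A->F: in-degree(F)=3, level(F)>=1
  process B: level=0
    B->D: in-degree(D)=2, level(D)>=1
    B->F: in-degree(F)=2, level(F)>=1
  process C: level=1
    C->D: in-degree(D)=1, level(D)>=2
    C->E: in-degree(E)=0, level(E)=2, enqueue
  process E: level=2
    E->D: in-degree(D)=0, level(D)=3, enqueue
    E->F: in-degree(F)=1, level(F)>=3
  process D: level=3
    D->F: in-degree(F)=0, level(F)=4, enqueue
  process F: level=4
All levels: A:0, B:0, C:1, D:3, E:2, F:4
level(D) = 3

Answer: 3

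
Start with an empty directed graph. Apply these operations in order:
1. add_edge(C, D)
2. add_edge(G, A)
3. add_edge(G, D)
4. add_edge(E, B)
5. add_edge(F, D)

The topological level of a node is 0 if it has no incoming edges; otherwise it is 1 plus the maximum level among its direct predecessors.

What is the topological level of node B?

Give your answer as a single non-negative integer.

Answer: 1

Derivation:
Op 1: add_edge(C, D). Edges now: 1
Op 2: add_edge(G, A). Edges now: 2
Op 3: add_edge(G, D). Edges now: 3
Op 4: add_edge(E, B). Edges now: 4
Op 5: add_edge(F, D). Edges now: 5
Compute levels (Kahn BFS):
  sources (in-degree 0): C, E, F, G
  process C: level=0
    C->D: in-degree(D)=2, level(D)>=1
  process E: level=0
    E->B: in-degree(B)=0, level(B)=1, enqueue
  process F: level=0
    F->D: in-degree(D)=1, level(D)>=1
  process G: level=0
    G->A: in-degree(A)=0, level(A)=1, enqueue
    G->D: in-degree(D)=0, level(D)=1, enqueue
  process B: level=1
  process A: level=1
  process D: level=1
All levels: A:1, B:1, C:0, D:1, E:0, F:0, G:0
level(B) = 1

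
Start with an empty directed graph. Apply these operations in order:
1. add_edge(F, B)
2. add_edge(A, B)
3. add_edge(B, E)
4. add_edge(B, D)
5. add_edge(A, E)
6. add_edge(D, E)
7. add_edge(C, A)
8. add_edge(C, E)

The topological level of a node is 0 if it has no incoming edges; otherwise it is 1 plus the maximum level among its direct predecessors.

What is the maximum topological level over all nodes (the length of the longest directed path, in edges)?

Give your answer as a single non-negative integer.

Answer: 4

Derivation:
Op 1: add_edge(F, B). Edges now: 1
Op 2: add_edge(A, B). Edges now: 2
Op 3: add_edge(B, E). Edges now: 3
Op 4: add_edge(B, D). Edges now: 4
Op 5: add_edge(A, E). Edges now: 5
Op 6: add_edge(D, E). Edges now: 6
Op 7: add_edge(C, A). Edges now: 7
Op 8: add_edge(C, E). Edges now: 8
Compute levels (Kahn BFS):
  sources (in-degree 0): C, F
  process C: level=0
    C->A: in-degree(A)=0, level(A)=1, enqueue
    C->E: in-degree(E)=3, level(E)>=1
  process F: level=0
    F->B: in-degree(B)=1, level(B)>=1
  process A: level=1
    A->B: in-degree(B)=0, level(B)=2, enqueue
    A->E: in-degree(E)=2, level(E)>=2
  process B: level=2
    B->D: in-degree(D)=0, level(D)=3, enqueue
    B->E: in-degree(E)=1, level(E)>=3
  process D: level=3
    D->E: in-degree(E)=0, level(E)=4, enqueue
  process E: level=4
All levels: A:1, B:2, C:0, D:3, E:4, F:0
max level = 4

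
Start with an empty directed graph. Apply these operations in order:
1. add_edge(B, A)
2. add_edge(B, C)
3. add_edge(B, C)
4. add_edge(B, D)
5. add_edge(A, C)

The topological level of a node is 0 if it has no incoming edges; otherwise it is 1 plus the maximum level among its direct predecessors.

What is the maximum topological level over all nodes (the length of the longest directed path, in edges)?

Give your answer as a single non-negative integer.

Answer: 2

Derivation:
Op 1: add_edge(B, A). Edges now: 1
Op 2: add_edge(B, C). Edges now: 2
Op 3: add_edge(B, C) (duplicate, no change). Edges now: 2
Op 4: add_edge(B, D). Edges now: 3
Op 5: add_edge(A, C). Edges now: 4
Compute levels (Kahn BFS):
  sources (in-degree 0): B
  process B: level=0
    B->A: in-degree(A)=0, level(A)=1, enqueue
    B->C: in-degree(C)=1, level(C)>=1
    B->D: in-degree(D)=0, level(D)=1, enqueue
  process A: level=1
    A->C: in-degree(C)=0, level(C)=2, enqueue
  process D: level=1
  process C: level=2
All levels: A:1, B:0, C:2, D:1
max level = 2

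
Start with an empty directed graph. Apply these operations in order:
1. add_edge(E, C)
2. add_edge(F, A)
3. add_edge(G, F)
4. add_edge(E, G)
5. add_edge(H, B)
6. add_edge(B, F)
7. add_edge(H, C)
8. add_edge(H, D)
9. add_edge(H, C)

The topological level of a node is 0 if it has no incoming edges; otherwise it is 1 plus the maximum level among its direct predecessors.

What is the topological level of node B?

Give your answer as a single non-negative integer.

Op 1: add_edge(E, C). Edges now: 1
Op 2: add_edge(F, A). Edges now: 2
Op 3: add_edge(G, F). Edges now: 3
Op 4: add_edge(E, G). Edges now: 4
Op 5: add_edge(H, B). Edges now: 5
Op 6: add_edge(B, F). Edges now: 6
Op 7: add_edge(H, C). Edges now: 7
Op 8: add_edge(H, D). Edges now: 8
Op 9: add_edge(H, C) (duplicate, no change). Edges now: 8
Compute levels (Kahn BFS):
  sources (in-degree 0): E, H
  process E: level=0
    E->C: in-degree(C)=1, level(C)>=1
    E->G: in-degree(G)=0, level(G)=1, enqueue
  process H: level=0
    H->B: in-degree(B)=0, level(B)=1, enqueue
    H->C: in-degree(C)=0, level(C)=1, enqueue
    H->D: in-degree(D)=0, level(D)=1, enqueue
  process G: level=1
    G->F: in-degree(F)=1, level(F)>=2
  process B: level=1
    B->F: in-degree(F)=0, level(F)=2, enqueue
  process C: level=1
  process D: level=1
  process F: level=2
    F->A: in-degree(A)=0, level(A)=3, enqueue
  process A: level=3
All levels: A:3, B:1, C:1, D:1, E:0, F:2, G:1, H:0
level(B) = 1

Answer: 1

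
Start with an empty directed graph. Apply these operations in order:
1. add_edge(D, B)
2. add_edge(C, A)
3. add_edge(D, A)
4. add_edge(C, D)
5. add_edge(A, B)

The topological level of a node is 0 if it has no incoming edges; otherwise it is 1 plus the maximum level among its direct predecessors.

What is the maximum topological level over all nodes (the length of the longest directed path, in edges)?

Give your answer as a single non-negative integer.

Op 1: add_edge(D, B). Edges now: 1
Op 2: add_edge(C, A). Edges now: 2
Op 3: add_edge(D, A). Edges now: 3
Op 4: add_edge(C, D). Edges now: 4
Op 5: add_edge(A, B). Edges now: 5
Compute levels (Kahn BFS):
  sources (in-degree 0): C
  process C: level=0
    C->A: in-degree(A)=1, level(A)>=1
    C->D: in-degree(D)=0, level(D)=1, enqueue
  process D: level=1
    D->A: in-degree(A)=0, level(A)=2, enqueue
    D->B: in-degree(B)=1, level(B)>=2
  process A: level=2
    A->B: in-degree(B)=0, level(B)=3, enqueue
  process B: level=3
All levels: A:2, B:3, C:0, D:1
max level = 3

Answer: 3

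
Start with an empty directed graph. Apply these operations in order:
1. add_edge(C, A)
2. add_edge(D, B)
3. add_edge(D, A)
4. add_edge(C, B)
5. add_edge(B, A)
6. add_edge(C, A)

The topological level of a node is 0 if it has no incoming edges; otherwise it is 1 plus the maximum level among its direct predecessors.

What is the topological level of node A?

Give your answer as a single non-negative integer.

Answer: 2

Derivation:
Op 1: add_edge(C, A). Edges now: 1
Op 2: add_edge(D, B). Edges now: 2
Op 3: add_edge(D, A). Edges now: 3
Op 4: add_edge(C, B). Edges now: 4
Op 5: add_edge(B, A). Edges now: 5
Op 6: add_edge(C, A) (duplicate, no change). Edges now: 5
Compute levels (Kahn BFS):
  sources (in-degree 0): C, D
  process C: level=0
    C->A: in-degree(A)=2, level(A)>=1
    C->B: in-degree(B)=1, level(B)>=1
  process D: level=0
    D->A: in-degree(A)=1, level(A)>=1
    D->B: in-degree(B)=0, level(B)=1, enqueue
  process B: level=1
    B->A: in-degree(A)=0, level(A)=2, enqueue
  process A: level=2
All levels: A:2, B:1, C:0, D:0
level(A) = 2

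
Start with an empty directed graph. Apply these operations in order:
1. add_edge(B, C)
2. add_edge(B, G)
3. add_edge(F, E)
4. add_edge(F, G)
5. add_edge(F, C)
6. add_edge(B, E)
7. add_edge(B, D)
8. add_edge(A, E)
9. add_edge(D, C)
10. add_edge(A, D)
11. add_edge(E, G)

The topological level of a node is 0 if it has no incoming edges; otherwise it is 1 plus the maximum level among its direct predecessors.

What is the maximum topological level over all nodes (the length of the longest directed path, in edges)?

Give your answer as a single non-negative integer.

Answer: 2

Derivation:
Op 1: add_edge(B, C). Edges now: 1
Op 2: add_edge(B, G). Edges now: 2
Op 3: add_edge(F, E). Edges now: 3
Op 4: add_edge(F, G). Edges now: 4
Op 5: add_edge(F, C). Edges now: 5
Op 6: add_edge(B, E). Edges now: 6
Op 7: add_edge(B, D). Edges now: 7
Op 8: add_edge(A, E). Edges now: 8
Op 9: add_edge(D, C). Edges now: 9
Op 10: add_edge(A, D). Edges now: 10
Op 11: add_edge(E, G). Edges now: 11
Compute levels (Kahn BFS):
  sources (in-degree 0): A, B, F
  process A: level=0
    A->D: in-degree(D)=1, level(D)>=1
    A->E: in-degree(E)=2, level(E)>=1
  process B: level=0
    B->C: in-degree(C)=2, level(C)>=1
    B->D: in-degree(D)=0, level(D)=1, enqueue
    B->E: in-degree(E)=1, level(E)>=1
    B->G: in-degree(G)=2, level(G)>=1
  process F: level=0
    F->C: in-degree(C)=1, level(C)>=1
    F->E: in-degree(E)=0, level(E)=1, enqueue
    F->G: in-degree(G)=1, level(G)>=1
  process D: level=1
    D->C: in-degree(C)=0, level(C)=2, enqueue
  process E: level=1
    E->G: in-degree(G)=0, level(G)=2, enqueue
  process C: level=2
  process G: level=2
All levels: A:0, B:0, C:2, D:1, E:1, F:0, G:2
max level = 2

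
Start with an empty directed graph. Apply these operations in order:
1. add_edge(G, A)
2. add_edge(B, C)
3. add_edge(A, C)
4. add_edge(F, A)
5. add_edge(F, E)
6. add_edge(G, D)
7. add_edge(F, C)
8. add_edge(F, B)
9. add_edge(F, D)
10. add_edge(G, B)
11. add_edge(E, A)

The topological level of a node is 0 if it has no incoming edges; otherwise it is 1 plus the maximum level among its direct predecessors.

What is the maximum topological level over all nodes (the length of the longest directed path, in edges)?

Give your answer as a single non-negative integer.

Op 1: add_edge(G, A). Edges now: 1
Op 2: add_edge(B, C). Edges now: 2
Op 3: add_edge(A, C). Edges now: 3
Op 4: add_edge(F, A). Edges now: 4
Op 5: add_edge(F, E). Edges now: 5
Op 6: add_edge(G, D). Edges now: 6
Op 7: add_edge(F, C). Edges now: 7
Op 8: add_edge(F, B). Edges now: 8
Op 9: add_edge(F, D). Edges now: 9
Op 10: add_edge(G, B). Edges now: 10
Op 11: add_edge(E, A). Edges now: 11
Compute levels (Kahn BFS):
  sources (in-degree 0): F, G
  process F: level=0
    F->A: in-degree(A)=2, level(A)>=1
    F->B: in-degree(B)=1, level(B)>=1
    F->C: in-degree(C)=2, level(C)>=1
    F->D: in-degree(D)=1, level(D)>=1
    F->E: in-degree(E)=0, level(E)=1, enqueue
  process G: level=0
    G->A: in-degree(A)=1, level(A)>=1
    G->B: in-degree(B)=0, level(B)=1, enqueue
    G->D: in-degree(D)=0, level(D)=1, enqueue
  process E: level=1
    E->A: in-degree(A)=0, level(A)=2, enqueue
  process B: level=1
    B->C: in-degree(C)=1, level(C)>=2
  process D: level=1
  process A: level=2
    A->C: in-degree(C)=0, level(C)=3, enqueue
  process C: level=3
All levels: A:2, B:1, C:3, D:1, E:1, F:0, G:0
max level = 3

Answer: 3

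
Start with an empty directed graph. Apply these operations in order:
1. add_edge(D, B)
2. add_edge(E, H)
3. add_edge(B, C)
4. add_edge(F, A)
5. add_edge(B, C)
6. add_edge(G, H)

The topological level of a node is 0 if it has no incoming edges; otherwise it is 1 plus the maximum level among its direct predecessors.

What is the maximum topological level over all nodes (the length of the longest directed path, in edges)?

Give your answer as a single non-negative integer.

Answer: 2

Derivation:
Op 1: add_edge(D, B). Edges now: 1
Op 2: add_edge(E, H). Edges now: 2
Op 3: add_edge(B, C). Edges now: 3
Op 4: add_edge(F, A). Edges now: 4
Op 5: add_edge(B, C) (duplicate, no change). Edges now: 4
Op 6: add_edge(G, H). Edges now: 5
Compute levels (Kahn BFS):
  sources (in-degree 0): D, E, F, G
  process D: level=0
    D->B: in-degree(B)=0, level(B)=1, enqueue
  process E: level=0
    E->H: in-degree(H)=1, level(H)>=1
  process F: level=0
    F->A: in-degree(A)=0, level(A)=1, enqueue
  process G: level=0
    G->H: in-degree(H)=0, level(H)=1, enqueue
  process B: level=1
    B->C: in-degree(C)=0, level(C)=2, enqueue
  process A: level=1
  process H: level=1
  process C: level=2
All levels: A:1, B:1, C:2, D:0, E:0, F:0, G:0, H:1
max level = 2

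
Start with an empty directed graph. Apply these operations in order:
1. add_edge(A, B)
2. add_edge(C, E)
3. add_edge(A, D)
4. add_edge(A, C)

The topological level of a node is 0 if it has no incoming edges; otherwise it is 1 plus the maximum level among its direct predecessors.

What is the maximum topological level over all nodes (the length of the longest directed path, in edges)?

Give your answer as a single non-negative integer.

Op 1: add_edge(A, B). Edges now: 1
Op 2: add_edge(C, E). Edges now: 2
Op 3: add_edge(A, D). Edges now: 3
Op 4: add_edge(A, C). Edges now: 4
Compute levels (Kahn BFS):
  sources (in-degree 0): A
  process A: level=0
    A->B: in-degree(B)=0, level(B)=1, enqueue
    A->C: in-degree(C)=0, level(C)=1, enqueue
    A->D: in-degree(D)=0, level(D)=1, enqueue
  process B: level=1
  process C: level=1
    C->E: in-degree(E)=0, level(E)=2, enqueue
  process D: level=1
  process E: level=2
All levels: A:0, B:1, C:1, D:1, E:2
max level = 2

Answer: 2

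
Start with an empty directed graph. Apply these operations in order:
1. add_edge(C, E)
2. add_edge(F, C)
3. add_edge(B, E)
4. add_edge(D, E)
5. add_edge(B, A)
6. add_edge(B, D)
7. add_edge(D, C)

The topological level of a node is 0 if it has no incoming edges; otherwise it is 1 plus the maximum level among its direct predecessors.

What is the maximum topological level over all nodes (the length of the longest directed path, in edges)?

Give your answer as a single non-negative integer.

Answer: 3

Derivation:
Op 1: add_edge(C, E). Edges now: 1
Op 2: add_edge(F, C). Edges now: 2
Op 3: add_edge(B, E). Edges now: 3
Op 4: add_edge(D, E). Edges now: 4
Op 5: add_edge(B, A). Edges now: 5
Op 6: add_edge(B, D). Edges now: 6
Op 7: add_edge(D, C). Edges now: 7
Compute levels (Kahn BFS):
  sources (in-degree 0): B, F
  process B: level=0
    B->A: in-degree(A)=0, level(A)=1, enqueue
    B->D: in-degree(D)=0, level(D)=1, enqueue
    B->E: in-degree(E)=2, level(E)>=1
  process F: level=0
    F->C: in-degree(C)=1, level(C)>=1
  process A: level=1
  process D: level=1
    D->C: in-degree(C)=0, level(C)=2, enqueue
    D->E: in-degree(E)=1, level(E)>=2
  process C: level=2
    C->E: in-degree(E)=0, level(E)=3, enqueue
  process E: level=3
All levels: A:1, B:0, C:2, D:1, E:3, F:0
max level = 3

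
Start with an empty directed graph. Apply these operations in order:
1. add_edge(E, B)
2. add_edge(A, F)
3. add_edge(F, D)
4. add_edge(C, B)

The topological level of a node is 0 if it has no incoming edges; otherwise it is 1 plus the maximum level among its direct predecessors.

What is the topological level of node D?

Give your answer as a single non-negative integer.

Op 1: add_edge(E, B). Edges now: 1
Op 2: add_edge(A, F). Edges now: 2
Op 3: add_edge(F, D). Edges now: 3
Op 4: add_edge(C, B). Edges now: 4
Compute levels (Kahn BFS):
  sources (in-degree 0): A, C, E
  process A: level=0
    A->F: in-degree(F)=0, level(F)=1, enqueue
  process C: level=0
    C->B: in-degree(B)=1, level(B)>=1
  process E: level=0
    E->B: in-degree(B)=0, level(B)=1, enqueue
  process F: level=1
    F->D: in-degree(D)=0, level(D)=2, enqueue
  process B: level=1
  process D: level=2
All levels: A:0, B:1, C:0, D:2, E:0, F:1
level(D) = 2

Answer: 2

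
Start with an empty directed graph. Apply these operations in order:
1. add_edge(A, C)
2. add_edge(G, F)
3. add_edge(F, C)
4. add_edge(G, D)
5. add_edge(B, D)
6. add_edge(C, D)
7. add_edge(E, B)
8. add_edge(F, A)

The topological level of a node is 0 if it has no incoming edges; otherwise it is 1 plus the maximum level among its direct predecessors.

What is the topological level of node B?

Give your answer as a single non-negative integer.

Answer: 1

Derivation:
Op 1: add_edge(A, C). Edges now: 1
Op 2: add_edge(G, F). Edges now: 2
Op 3: add_edge(F, C). Edges now: 3
Op 4: add_edge(G, D). Edges now: 4
Op 5: add_edge(B, D). Edges now: 5
Op 6: add_edge(C, D). Edges now: 6
Op 7: add_edge(E, B). Edges now: 7
Op 8: add_edge(F, A). Edges now: 8
Compute levels (Kahn BFS):
  sources (in-degree 0): E, G
  process E: level=0
    E->B: in-degree(B)=0, level(B)=1, enqueue
  process G: level=0
    G->D: in-degree(D)=2, level(D)>=1
    G->F: in-degree(F)=0, level(F)=1, enqueue
  process B: level=1
    B->D: in-degree(D)=1, level(D)>=2
  process F: level=1
    F->A: in-degree(A)=0, level(A)=2, enqueue
    F->C: in-degree(C)=1, level(C)>=2
  process A: level=2
    A->C: in-degree(C)=0, level(C)=3, enqueue
  process C: level=3
    C->D: in-degree(D)=0, level(D)=4, enqueue
  process D: level=4
All levels: A:2, B:1, C:3, D:4, E:0, F:1, G:0
level(B) = 1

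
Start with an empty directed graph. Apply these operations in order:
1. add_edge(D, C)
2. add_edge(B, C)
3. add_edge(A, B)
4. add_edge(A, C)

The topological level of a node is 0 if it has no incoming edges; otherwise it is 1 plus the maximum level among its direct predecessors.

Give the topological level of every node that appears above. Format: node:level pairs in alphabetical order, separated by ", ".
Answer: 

Answer: A:0, B:1, C:2, D:0

Derivation:
Op 1: add_edge(D, C). Edges now: 1
Op 2: add_edge(B, C). Edges now: 2
Op 3: add_edge(A, B). Edges now: 3
Op 4: add_edge(A, C). Edges now: 4
Compute levels (Kahn BFS):
  sources (in-degree 0): A, D
  process A: level=0
    A->B: in-degree(B)=0, level(B)=1, enqueue
    A->C: in-degree(C)=2, level(C)>=1
  process D: level=0
    D->C: in-degree(C)=1, level(C)>=1
  process B: level=1
    B->C: in-degree(C)=0, level(C)=2, enqueue
  process C: level=2
All levels: A:0, B:1, C:2, D:0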